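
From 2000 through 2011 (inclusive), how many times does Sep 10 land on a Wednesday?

Day of week of September 10 in each year:
2000: Sun, 2001: Mon, 2002: Tue, 2003: Wed ✓, 2004: Fri, 2005: Sat, 2006: Sun, 2007: Mon, 2008: Wed ✓, 2009: Thu, 2010: Fri, 2011: Sat
Wednesdays: 2003, 2008.

2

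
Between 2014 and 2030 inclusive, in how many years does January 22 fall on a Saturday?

2

Day of week of January 22 in each year:
2014: Wed, 2015: Thu, 2016: Fri, 2017: Sun, 2018: Mon, 2019: Tue, 2020: Wed, 2021: Fri, 2022: Sat ✓, 2023: Sun, 2024: Mon, 2025: Wed, 2026: Thu, 2027: Fri, 2028: Sat ✓, 2029: Mon, 2030: Tue
Saturdays: 2022, 2028.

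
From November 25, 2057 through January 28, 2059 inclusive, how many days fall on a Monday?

November 25, 2057 is a Sunday.
From November 25, 2057 to January 28, 2059 is 430 days inclusive.
430 = 7 × 61 + 3, so there are 61 full weeks plus 3 extra days.
Each full week contributes one Monday: 61 so far.
The 3 extra days are Sun, Mon, Tue — 1 of them qualifies.
Total: 61 + 1 = 62.

62 Mondays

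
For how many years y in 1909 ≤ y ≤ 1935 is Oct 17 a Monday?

4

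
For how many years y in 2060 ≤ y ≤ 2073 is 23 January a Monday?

Day of week of January 23 in each year:
2060: Fri, 2061: Sun, 2062: Mon ✓, 2063: Tue, 2064: Wed, 2065: Fri, 2066: Sat, 2067: Sun, 2068: Mon ✓, 2069: Wed, 2070: Thu, 2071: Fri, 2072: Sat, 2073: Mon ✓
Mondays: 2062, 2068, 2073.

3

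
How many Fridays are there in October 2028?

4

October 1, 2028 is a Sunday.
The range spans 31 days (inclusive of both endpoints).
31 = 7 × 4 + 3, so there are 4 full weeks plus 3 extra days.
Each full week contributes one Friday: 4 so far.
The 3 extra days are Sun, Mon, Tue — none qualify.
Total: 4 + 0 = 4.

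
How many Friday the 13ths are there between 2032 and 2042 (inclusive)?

Friday-the-13ths by year:
2032: Feb, Aug
2033: May
2034: Jan, Oct
2035: Apr, Jul
2036: Jun
2037: Feb, Mar, Nov
2038: Aug
2039: May
2040: Jan, Apr, Jul
2041: Sep, Dec
2042: Jun

19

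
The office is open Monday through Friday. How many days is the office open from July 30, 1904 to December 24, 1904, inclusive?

July 30, 1904 is a Saturday.
That's 148 days from start to end, counting both.
148 = 7 × 21 + 1, so there are 21 full weeks plus 1 extra day.
Each full week contributes 5 weekdays (Mon–Fri): 21 × 5 = 105.
The 1 extra day is Sat — none qualify.
Total: 105 + 0 = 105.

105 weekdays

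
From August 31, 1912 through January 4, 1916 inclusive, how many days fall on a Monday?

August 31, 1912 is a Saturday.
The range spans 1222 days (inclusive of both endpoints).
1222 = 7 × 174 + 4, so there are 174 full weeks plus 4 extra days.
Each full week contributes one Monday: 174 so far.
The 4 extra days are Sat, Sun, Mon, Tue — 1 of them qualifies.
Total: 174 + 1 = 175.

175 Mondays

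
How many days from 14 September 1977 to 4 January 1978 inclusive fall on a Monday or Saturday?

32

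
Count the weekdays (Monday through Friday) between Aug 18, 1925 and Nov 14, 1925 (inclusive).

64 weekdays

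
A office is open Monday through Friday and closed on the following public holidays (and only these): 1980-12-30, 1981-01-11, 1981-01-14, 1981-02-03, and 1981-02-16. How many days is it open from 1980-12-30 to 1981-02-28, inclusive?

40

1980-12-30 is a Tuesday.
The range spans 61 days (inclusive of both endpoints).
61 = 7 × 8 + 5, so there are 8 full weeks plus 5 extra days.
Each full week contributes 5 weekdays (Mon–Fri): 8 × 5 = 40.
The 5 extra days are Tuesday, Wednesday, Thursday, Friday, Saturday — 4 of them qualify.
Total: 40 + 4 = 44.
Holidays: 1980-12-30 (Tue); 1981-01-11 (Sun); 1981-01-14 (Wed); 1981-02-03 (Tue); 1981-02-16 (Mon).
4 of the 5 holidays fall on weekdays; the rest are weekends and were already excluded.
Business days: 44 − 4 = 40.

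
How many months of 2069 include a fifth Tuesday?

A month has five Tuesdays exactly when Tuesday falls within its first (length − 28) days.
Jan: 31 days, starts Tue → 5 of Tue, Wed, Thu ✓
Feb: 28 days, starts Fri → 5 of (none)
Mar: 31 days, starts Fri → 5 of Fri, Sat, Sun
Apr: 30 days, starts Mon → 5 of Mon, Tue ✓
May: 31 days, starts Wed → 5 of Wed, Thu, Fri
Jun: 30 days, starts Sat → 5 of Sat, Sun
Jul: 31 days, starts Mon → 5 of Mon, Tue, Wed ✓
Aug: 31 days, starts Thu → 5 of Thu, Fri, Sat
Sep: 30 days, starts Sun → 5 of Sun, Mon
Oct: 31 days, starts Tue → 5 of Tue, Wed, Thu ✓
Nov: 30 days, starts Fri → 5 of Fri, Sat
Dec: 31 days, starts Sun → 5 of Sun, Mon, Tue ✓
Months with five Tuesdays: Jan, Apr, Jul, Oct, Dec.

5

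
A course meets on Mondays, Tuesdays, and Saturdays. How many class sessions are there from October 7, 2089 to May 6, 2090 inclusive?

91

October 7, 2089 is a Friday.
That's 212 days from start to end, counting both.
212 = 7 × 30 + 2, so there are 30 full weeks plus 2 extra days.
Each full week contributes 3 days from the set (Mon, Tue, Sat): 30 × 3 = 90.
The 2 extra days are Fri, Sat — 1 of them qualifies.
Total: 90 + 1 = 91.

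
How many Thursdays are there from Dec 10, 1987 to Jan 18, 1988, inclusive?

Dec 10, 1987 is a Thursday.
From Dec 10, 1987 to Jan 18, 1988 is 40 days inclusive.
40 = 7 × 5 + 5, so there are 5 full weeks plus 5 extra days.
Each full week contributes one Thursday: 5 so far.
The 5 extra days are Thursday, Friday, Saturday, Sunday, Monday — 1 of them qualifies.
Total: 5 + 1 = 6.

6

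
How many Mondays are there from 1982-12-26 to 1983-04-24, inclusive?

1982-12-26 is a Sunday.
From 1982-12-26 to 1983-04-24 is 120 days inclusive.
120 = 7 × 17 + 1, so there are 17 full weeks plus 1 extra day.
Each full week contributes one Monday: 17 so far.
The 1 extra day is Sunday — none qualify.
Total: 17 + 0 = 17.

17 Mondays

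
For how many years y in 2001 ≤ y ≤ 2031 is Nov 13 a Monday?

4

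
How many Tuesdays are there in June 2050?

Jun 1, 2050 is a Wednesday.
From Jun 1, 2050 to Jun 30, 2050 is 30 days inclusive.
30 = 7 × 4 + 2, so there are 4 full weeks plus 2 extra days.
Each full week contributes one Tuesday: 4 so far.
The 2 extra days are Wed, Thu — none qualify.
Total: 4 + 0 = 4.

4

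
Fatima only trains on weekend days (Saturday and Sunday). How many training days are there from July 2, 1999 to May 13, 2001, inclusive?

July 2, 1999 is a Friday.
From July 2, 1999 to May 13, 2001 is 682 days inclusive.
682 = 7 × 97 + 3, so there are 97 full weeks plus 3 extra days.
Each full week contributes 2 weekend days (Sat, Sun): 97 × 2 = 194.
The 3 extra days are Friday, Saturday, Sunday — 2 of them qualify.
Total: 194 + 2 = 196.

196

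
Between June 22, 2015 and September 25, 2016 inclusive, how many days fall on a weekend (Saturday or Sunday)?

June 22, 2015 is a Monday.
The range spans 462 days (inclusive of both endpoints).
462 = 7 × 66, so the span is exactly 66 full weeks.
Each full week contributes 2 weekend days (Sat, Sun): 66 × 2 = 132.

132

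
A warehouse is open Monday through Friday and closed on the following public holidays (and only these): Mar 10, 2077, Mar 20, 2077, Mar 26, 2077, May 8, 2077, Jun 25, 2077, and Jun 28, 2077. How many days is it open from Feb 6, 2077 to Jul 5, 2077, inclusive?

102

Feb 6, 2077 is a Saturday.
From Feb 6, 2077 to Jul 5, 2077 is 150 days inclusive.
150 = 7 × 21 + 3, so there are 21 full weeks plus 3 extra days.
Each full week contributes 5 weekdays (Mon–Fri): 21 × 5 = 105.
The 3 extra days are Sat, Sun, Mon — 1 of them qualifies.
Total: 105 + 1 = 106.
Holidays: Mar 10, 2077 (Wed); Mar 20, 2077 (Sat); Mar 26, 2077 (Fri); May 8, 2077 (Sat); Jun 25, 2077 (Fri); Jun 28, 2077 (Mon).
4 of the 6 holidays fall on weekdays; the rest are weekends and were already excluded.
Business days: 106 − 4 = 102.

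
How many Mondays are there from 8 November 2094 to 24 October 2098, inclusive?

207

8 November 2094 is a Monday.
From 8 November 2094 to 24 October 2098 is 1447 days inclusive.
1447 = 7 × 206 + 5, so there are 206 full weeks plus 5 extra days.
Each full week contributes one Monday: 206 so far.
The 5 extra days are Monday, Tuesday, Wednesday, Thursday, Friday — 1 of them qualifies.
Total: 206 + 1 = 207.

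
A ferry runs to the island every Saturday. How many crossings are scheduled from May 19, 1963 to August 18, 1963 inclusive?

May 19, 1963 is a Sunday.
From May 19, 1963 to August 18, 1963 is 92 days inclusive.
92 = 7 × 13 + 1, so there are 13 full weeks plus 1 extra day.
Each full week contributes one Saturday: 13 so far.
The 1 extra day is Sun — none qualify.
Total: 13 + 0 = 13.

13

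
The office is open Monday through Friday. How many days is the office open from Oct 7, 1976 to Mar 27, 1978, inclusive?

383

Oct 7, 1976 is a Thursday.
That's 537 days from start to end, counting both.
537 = 7 × 76 + 5, so there are 76 full weeks plus 5 extra days.
Each full week contributes 5 weekdays (Mon–Fri): 76 × 5 = 380.
The 5 extra days are Thursday, Friday, Saturday, Sunday, Monday — 3 of them qualify.
Total: 380 + 3 = 383.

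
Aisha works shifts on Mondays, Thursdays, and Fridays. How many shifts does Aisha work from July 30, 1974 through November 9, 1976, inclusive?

357

July 30, 1974 is a Tuesday.
From July 30, 1974 to November 9, 1976 is 834 days inclusive.
834 = 7 × 119 + 1, so there are 119 full weeks plus 1 extra day.
Each full week contributes 3 days from the set (Mon, Thu, Fri): 119 × 3 = 357.
The 1 extra day is Tuesday — none qualify.
Total: 357 + 0 = 357.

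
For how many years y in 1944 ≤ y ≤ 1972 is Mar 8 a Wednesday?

5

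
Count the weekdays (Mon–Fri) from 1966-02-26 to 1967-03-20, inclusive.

1966-02-26 is a Saturday.
The range spans 388 days (inclusive of both endpoints).
388 = 7 × 55 + 3, so there are 55 full weeks plus 3 extra days.
Each full week contributes 5 weekdays (Mon–Fri): 55 × 5 = 275.
The 3 extra days are Sat, Sun, Mon — 1 of them qualifies.
Total: 275 + 1 = 276.

276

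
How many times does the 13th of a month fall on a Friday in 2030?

2

The 13th falls on a Friday when the month's 13th has weekday Fri.
Jan 13 is Sun; Feb 13 is Wed; Mar 13 is Wed; Apr 13 is Sat; May 13 is Mon; Jun 13 is Thu; Jul 13 is Sat; Aug 13 is Tue; Sep 13 is Fri ✓; Oct 13 is Sun; Nov 13 is Wed; Dec 13 is Fri ✓.
Friday the 13ths: Sep, Dec.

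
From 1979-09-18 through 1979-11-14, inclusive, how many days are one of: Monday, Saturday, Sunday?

24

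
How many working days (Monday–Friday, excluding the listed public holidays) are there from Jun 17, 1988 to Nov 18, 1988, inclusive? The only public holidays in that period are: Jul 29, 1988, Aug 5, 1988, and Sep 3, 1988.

Jun 17, 1988 is a Friday.
The range spans 155 days (inclusive of both endpoints).
155 = 7 × 22 + 1, so there are 22 full weeks plus 1 extra day.
Each full week contributes 5 weekdays (Mon–Fri): 22 × 5 = 110.
The 1 extra day is Fri — 1 of them qualifies.
Total: 110 + 1 = 111.
Holidays: Jul 29, 1988 (Fri); Aug 5, 1988 (Fri); Sep 3, 1988 (Sat).
2 of the 3 holidays fall on weekdays; the rest are weekends and were already excluded.
Business days: 111 − 2 = 109.

109 working days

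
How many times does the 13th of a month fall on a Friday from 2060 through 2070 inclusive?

Friday-the-13ths by year:
2060: Feb, Aug
2061: May
2062: Jan, Oct
2063: Apr, Jul
2064: Jun
2065: Feb, Mar, Nov
2066: Aug
2067: May
2068: Jan, Apr, Jul
2069: Sep, Dec
2070: Jun

19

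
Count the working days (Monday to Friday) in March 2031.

21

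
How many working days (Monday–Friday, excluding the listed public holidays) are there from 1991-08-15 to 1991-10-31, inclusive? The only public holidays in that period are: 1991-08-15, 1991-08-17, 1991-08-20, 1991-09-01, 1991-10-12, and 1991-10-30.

53 working days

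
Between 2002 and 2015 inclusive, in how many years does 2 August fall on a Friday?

2

Day of week of August 2 in each year:
2002: Fri ✓, 2003: Sat, 2004: Mon, 2005: Tue, 2006: Wed, 2007: Thu, 2008: Sat, 2009: Sun, 2010: Mon, 2011: Tue, 2012: Thu, 2013: Fri ✓, 2014: Sat, 2015: Sun
Fridays: 2002, 2013.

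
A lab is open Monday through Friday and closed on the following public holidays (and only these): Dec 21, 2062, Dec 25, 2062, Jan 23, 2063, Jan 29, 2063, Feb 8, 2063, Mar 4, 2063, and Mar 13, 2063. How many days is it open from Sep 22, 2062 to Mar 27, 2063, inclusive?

127

Sep 22, 2062 is a Friday.
The range spans 187 days (inclusive of both endpoints).
187 = 7 × 26 + 5, so there are 26 full weeks plus 5 extra days.
Each full week contributes 5 weekdays (Mon–Fri): 26 × 5 = 130.
The 5 extra days are Friday, Saturday, Sunday, Monday, Tuesday — 3 of them qualify.
Total: 130 + 3 = 133.
Holidays: Dec 21, 2062 (Thu); Dec 25, 2062 (Mon); Jan 23, 2063 (Tue); Jan 29, 2063 (Mon); Feb 8, 2063 (Thu); Mar 4, 2063 (Sun); Mar 13, 2063 (Tue).
6 of the 7 holidays fall on weekdays; the rest are weekends and were already excluded.
Business days: 133 − 6 = 127.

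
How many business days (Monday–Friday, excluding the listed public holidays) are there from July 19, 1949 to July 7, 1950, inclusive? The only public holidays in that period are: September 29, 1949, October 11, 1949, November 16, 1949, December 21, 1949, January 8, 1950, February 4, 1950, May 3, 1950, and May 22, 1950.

248

July 19, 1949 is a Tuesday.
From July 19, 1949 to July 7, 1950 is 354 days inclusive.
354 = 7 × 50 + 4, so there are 50 full weeks plus 4 extra days.
Each full week contributes 5 weekdays (Mon–Fri): 50 × 5 = 250.
The 4 extra days are Tuesday, Wednesday, Thursday, Friday — 4 of them qualify.
Total: 250 + 4 = 254.
Holidays: September 29, 1949 (Thu); October 11, 1949 (Tue); November 16, 1949 (Wed); December 21, 1949 (Wed); January 8, 1950 (Sun); February 4, 1950 (Sat); May 3, 1950 (Wed); May 22, 1950 (Mon).
6 of the 8 holidays fall on weekdays; the rest are weekends and were already excluded.
Business days: 254 − 6 = 248.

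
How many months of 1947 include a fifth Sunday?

A month has five Sundays exactly when Sunday falls within its first (length − 28) days.
Jan: 31 days, starts Wed → 5 of Wed, Thu, Fri
Feb: 28 days, starts Sat → 5 of (none)
Mar: 31 days, starts Sat → 5 of Sat, Sun, Mon ✓
Apr: 30 days, starts Tue → 5 of Tue, Wed
May: 31 days, starts Thu → 5 of Thu, Fri, Sat
Jun: 30 days, starts Sun → 5 of Sun, Mon ✓
Jul: 31 days, starts Tue → 5 of Tue, Wed, Thu
Aug: 31 days, starts Fri → 5 of Fri, Sat, Sun ✓
Sep: 30 days, starts Mon → 5 of Mon, Tue
Oct: 31 days, starts Wed → 5 of Wed, Thu, Fri
Nov: 30 days, starts Sat → 5 of Sat, Sun ✓
Dec: 31 days, starts Mon → 5 of Mon, Tue, Wed
Months with five Sundays: Mar, Jun, Aug, Nov.

4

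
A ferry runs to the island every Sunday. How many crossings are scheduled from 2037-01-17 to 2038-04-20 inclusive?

66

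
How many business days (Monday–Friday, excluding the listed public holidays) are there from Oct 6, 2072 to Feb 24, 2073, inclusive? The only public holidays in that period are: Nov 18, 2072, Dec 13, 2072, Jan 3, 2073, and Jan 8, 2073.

99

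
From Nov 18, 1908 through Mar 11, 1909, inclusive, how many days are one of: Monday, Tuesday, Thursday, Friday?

65

Nov 18, 1908 is a Wednesday.
From Nov 18, 1908 to Mar 11, 1909 is 114 days inclusive.
114 = 7 × 16 + 2, so there are 16 full weeks plus 2 extra days.
Each full week contributes 4 days from the set (Mon, Tue, Thu, Fri): 16 × 4 = 64.
The 2 extra days are Wed, Thu — 1 of them qualifies.
Total: 64 + 1 = 65.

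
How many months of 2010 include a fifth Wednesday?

4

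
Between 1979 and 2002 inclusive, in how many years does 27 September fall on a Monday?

Day of week of September 27 in each year:
1979: Thu, 1980: Sat, 1981: Sun, 1982: Mon ✓, 1983: Tue, 1984: Thu, 1985: Fri, 1986: Sat, 1987: Sun, 1988: Tue, 1989: Wed, 1990: Thu, 1991: Fri, 1992: Sun, 1993: Mon ✓, 1994: Tue, 1995: Wed, 1996: Fri, 1997: Sat, 1998: Sun, 1999: Mon ✓, 2000: Wed, 2001: Thu, 2002: Fri
Mondays: 1982, 1993, 1999.

3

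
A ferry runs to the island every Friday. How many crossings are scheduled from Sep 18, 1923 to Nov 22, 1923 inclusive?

9

Sep 18, 1923 is a Tuesday.
The range spans 66 days (inclusive of both endpoints).
66 = 7 × 9 + 3, so there are 9 full weeks plus 3 extra days.
Each full week contributes one Friday: 9 so far.
The 3 extra days are Tuesday, Wednesday, Thursday — none qualify.
Total: 9 + 0 = 9.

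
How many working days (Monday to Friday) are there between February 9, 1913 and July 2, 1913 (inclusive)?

103 weekdays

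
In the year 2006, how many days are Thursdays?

52

January 1, 2006 is a Sunday.
That's 365 days from start to end, counting both.
365 = 7 × 52 + 1, so there are 52 full weeks plus 1 extra day.
Each full week contributes one Thursday: 52 so far.
The 1 extra day is Sun — none qualify.
Total: 52 + 0 = 52.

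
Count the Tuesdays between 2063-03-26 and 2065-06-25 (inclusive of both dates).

2063-03-26 is a Monday.
From 2063-03-26 to 2065-06-25 is 823 days inclusive.
823 = 7 × 117 + 4, so there are 117 full weeks plus 4 extra days.
Each full week contributes one Tuesday: 117 so far.
The 4 extra days are Monday, Tuesday, Wednesday, Thursday — 1 of them qualifies.
Total: 117 + 1 = 118.

118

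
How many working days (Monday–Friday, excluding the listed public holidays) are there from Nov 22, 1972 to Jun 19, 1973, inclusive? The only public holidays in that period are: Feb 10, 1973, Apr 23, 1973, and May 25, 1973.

Nov 22, 1972 is a Wednesday.
From Nov 22, 1972 to Jun 19, 1973 is 210 days inclusive.
210 = 7 × 30, so the span is exactly 30 full weeks.
Each full week contributes 5 weekdays (Mon–Fri): 30 × 5 = 150.
Holidays: Feb 10, 1973 (Sat); Apr 23, 1973 (Mon); May 25, 1973 (Fri).
2 of the 3 holidays fall on weekdays; the rest are weekends and were already excluded.
Business days: 150 − 2 = 148.

148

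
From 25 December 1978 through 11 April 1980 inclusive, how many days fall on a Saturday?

67

25 December 1978 is a Monday.
From 25 December 1978 to 11 April 1980 is 474 days inclusive.
474 = 7 × 67 + 5, so there are 67 full weeks plus 5 extra days.
Each full week contributes one Saturday: 67 so far.
The 5 extra days are Monday, Tuesday, Wednesday, Thursday, Friday — none qualify.
Total: 67 + 0 = 67.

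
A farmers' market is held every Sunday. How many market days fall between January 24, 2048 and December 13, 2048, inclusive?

47 Sundays

January 24, 2048 is a Friday.
That's 325 days from start to end, counting both.
325 = 7 × 46 + 3, so there are 46 full weeks plus 3 extra days.
Each full week contributes one Sunday: 46 so far.
The 3 extra days are Fri, Sat, Sun — 1 of them qualifies.
Total: 46 + 1 = 47.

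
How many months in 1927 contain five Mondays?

4

A month has five Mondays exactly when Monday falls within its first (length − 28) days.
Jan: 31 days, starts Sat → 5 of Sat, Sun, Mon ✓
Feb: 28 days, starts Tue → 5 of (none)
Mar: 31 days, starts Tue → 5 of Tue, Wed, Thu
Apr: 30 days, starts Fri → 5 of Fri, Sat
May: 31 days, starts Sun → 5 of Sun, Mon, Tue ✓
Jun: 30 days, starts Wed → 5 of Wed, Thu
Jul: 31 days, starts Fri → 5 of Fri, Sat, Sun
Aug: 31 days, starts Mon → 5 of Mon, Tue, Wed ✓
Sep: 30 days, starts Thu → 5 of Thu, Fri
Oct: 31 days, starts Sat → 5 of Sat, Sun, Mon ✓
Nov: 30 days, starts Tue → 5 of Tue, Wed
Dec: 31 days, starts Thu → 5 of Thu, Fri, Sat
Months with five Mondays: Jan, May, Aug, Oct.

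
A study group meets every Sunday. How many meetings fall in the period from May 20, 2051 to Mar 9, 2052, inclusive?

May 20, 2051 is a Saturday.
The range spans 295 days (inclusive of both endpoints).
295 = 7 × 42 + 1, so there are 42 full weeks plus 1 extra day.
Each full week contributes one Sunday: 42 so far.
The 1 extra day is Saturday — none qualify.
Total: 42 + 0 = 42.

42 Sundays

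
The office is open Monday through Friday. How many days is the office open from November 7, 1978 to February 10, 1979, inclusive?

69 weekdays

November 7, 1978 is a Tuesday.
That's 96 days from start to end, counting both.
96 = 7 × 13 + 5, so there are 13 full weeks plus 5 extra days.
Each full week contributes 5 weekdays (Mon–Fri): 13 × 5 = 65.
The 5 extra days are Tuesday, Wednesday, Thursday, Friday, Saturday — 4 of them qualify.
Total: 65 + 4 = 69.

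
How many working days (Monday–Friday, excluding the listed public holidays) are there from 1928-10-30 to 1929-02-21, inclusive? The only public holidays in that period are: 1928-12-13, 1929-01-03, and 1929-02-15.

1928-10-30 is a Tuesday.
That's 115 days from start to end, counting both.
115 = 7 × 16 + 3, so there are 16 full weeks plus 3 extra days.
Each full week contributes 5 weekdays (Mon–Fri): 16 × 5 = 80.
The 3 extra days are Tuesday, Wednesday, Thursday — 3 of them qualify.
Total: 80 + 3 = 83.
Holidays: 1928-12-13 (Thu); 1929-01-03 (Thu); 1929-02-15 (Fri).
All 3 holidays fall on weekdays, so subtract 3.
Business days: 83 − 3 = 80.

80 working days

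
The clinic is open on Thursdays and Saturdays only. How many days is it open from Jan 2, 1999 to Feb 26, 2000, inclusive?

Jan 2, 1999 is a Saturday.
From Jan 2, 1999 to Feb 26, 2000 is 421 days inclusive.
421 = 7 × 60 + 1, so there are 60 full weeks plus 1 extra day.
Each full week contributes 2 days from the set (Thu, Sat): 60 × 2 = 120.
The 1 extra day is Saturday — 1 of them qualifies.
Total: 120 + 1 = 121.

121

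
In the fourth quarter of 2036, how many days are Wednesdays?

1 October 2036 is a Wednesday.
That's 92 days from start to end, counting both.
92 = 7 × 13 + 1, so there are 13 full weeks plus 1 extra day.
Each full week contributes one Wednesday: 13 so far.
The 1 extra day is Wednesday — 1 of them qualifies.
Total: 13 + 1 = 14.

14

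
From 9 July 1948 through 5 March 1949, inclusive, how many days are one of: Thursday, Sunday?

68

9 July 1948 is a Friday.
From 9 July 1948 to 5 March 1949 is 240 days inclusive.
240 = 7 × 34 + 2, so there are 34 full weeks plus 2 extra days.
Each full week contributes 2 days from the set (Thu, Sun): 34 × 2 = 68.
The 2 extra days are Fri, Sat — none qualify.
Total: 68 + 0 = 68.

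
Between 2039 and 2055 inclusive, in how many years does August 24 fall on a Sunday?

2

Day of week of August 24 in each year:
2039: Wed, 2040: Fri, 2041: Sat, 2042: Sun ✓, 2043: Mon, 2044: Wed, 2045: Thu, 2046: Fri, 2047: Sat, 2048: Mon, 2049: Tue, 2050: Wed, 2051: Thu, 2052: Sat, 2053: Sun ✓, 2054: Mon, 2055: Tue
Sundays: 2042, 2053.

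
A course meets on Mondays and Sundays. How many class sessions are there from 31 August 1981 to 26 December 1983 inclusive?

31 August 1981 is a Monday.
The range spans 848 days (inclusive of both endpoints).
848 = 7 × 121 + 1, so there are 121 full weeks plus 1 extra day.
Each full week contributes 2 days from the set (Mon, Sun): 121 × 2 = 242.
The 1 extra day is Monday — 1 of them qualifies.
Total: 242 + 1 = 243.

243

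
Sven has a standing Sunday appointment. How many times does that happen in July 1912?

4

Jul 1, 1912 is a Monday.
That's 31 days from start to end, counting both.
31 = 7 × 4 + 3, so there are 4 full weeks plus 3 extra days.
Each full week contributes one Sunday: 4 so far.
The 3 extra days are Monday, Tuesday, Wednesday — none qualify.
Total: 4 + 0 = 4.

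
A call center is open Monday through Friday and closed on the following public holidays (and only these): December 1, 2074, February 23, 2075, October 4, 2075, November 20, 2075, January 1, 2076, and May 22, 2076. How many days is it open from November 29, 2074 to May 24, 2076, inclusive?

November 29, 2074 is a Thursday.
The range spans 543 days (inclusive of both endpoints).
543 = 7 × 77 + 4, so there are 77 full weeks plus 4 extra days.
Each full week contributes 5 weekdays (Mon–Fri): 77 × 5 = 385.
The 4 extra days are Thu, Fri, Sat, Sun — 2 of them qualify.
Total: 385 + 2 = 387.
Holidays: December 1, 2074 (Sat); February 23, 2075 (Sat); October 4, 2075 (Fri); November 20, 2075 (Wed); January 1, 2076 (Wed); May 22, 2076 (Fri).
4 of the 6 holidays fall on weekdays; the rest are weekends and were already excluded.
Business days: 387 − 4 = 383.

383 working days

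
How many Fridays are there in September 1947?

Sep 1, 1947 is a Monday.
That's 30 days from start to end, counting both.
30 = 7 × 4 + 2, so there are 4 full weeks plus 2 extra days.
Each full week contributes one Friday: 4 so far.
The 2 extra days are Mon, Tue — none qualify.
Total: 4 + 0 = 4.

4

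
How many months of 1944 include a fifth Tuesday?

A month has five Tuesdays exactly when Tuesday falls within its first (length − 28) days.
Jan: 31 days, starts Sat → 5 of Sat, Sun, Mon
Feb: 29 days, starts Tue → 5 of Tue ✓
Mar: 31 days, starts Wed → 5 of Wed, Thu, Fri
Apr: 30 days, starts Sat → 5 of Sat, Sun
May: 31 days, starts Mon → 5 of Mon, Tue, Wed ✓
Jun: 30 days, starts Thu → 5 of Thu, Fri
Jul: 31 days, starts Sat → 5 of Sat, Sun, Mon
Aug: 31 days, starts Tue → 5 of Tue, Wed, Thu ✓
Sep: 30 days, starts Fri → 5 of Fri, Sat
Oct: 31 days, starts Sun → 5 of Sun, Mon, Tue ✓
Nov: 30 days, starts Wed → 5 of Wed, Thu
Dec: 31 days, starts Fri → 5 of Fri, Sat, Sun
Months with five Tuesdays: Feb, May, Aug, Oct.

4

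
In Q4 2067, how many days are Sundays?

13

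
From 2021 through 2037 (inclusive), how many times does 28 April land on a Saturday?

2

Day of week of April 28 in each year:
2021: Wed, 2022: Thu, 2023: Fri, 2024: Sun, 2025: Mon, 2026: Tue, 2027: Wed, 2028: Fri, 2029: Sat ✓, 2030: Sun, 2031: Mon, 2032: Wed, 2033: Thu, 2034: Fri, 2035: Sat ✓, 2036: Mon, 2037: Tue
Saturdays: 2029, 2035.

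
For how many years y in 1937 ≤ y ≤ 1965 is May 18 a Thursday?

4

Day of week of May 18 in each year:
1937: Tue, 1938: Wed, 1939: Thu ✓, 1940: Sat, 1941: Sun, 1942: Mon, 1943: Tue, 1944: Thu ✓, 1945: Fri, 1946: Sat, 1947: Sun, 1948: Tue, 1949: Wed, 1950: Thu ✓, 1951: Fri, 1952: Sun, 1953: Mon, 1954: Tue, 1955: Wed, 1956: Fri, 1957: Sat, 1958: Sun, 1959: Mon, 1960: Wed, 1961: Thu ✓, 1962: Fri, 1963: Sat, 1964: Mon, 1965: Tue
Thursdays: 1939, 1944, 1950, 1961.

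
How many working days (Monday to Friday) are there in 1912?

262 weekdays

Jan 1, 1912 is a Monday.
From Jan 1, 1912 to Dec 31, 1912 is 366 days inclusive.
366 = 7 × 52 + 2, so there are 52 full weeks plus 2 extra days.
Each full week contributes 5 weekdays (Mon–Fri): 52 × 5 = 260.
The 2 extra days are Mon, Tue — 2 of them qualify.
Total: 260 + 2 = 262.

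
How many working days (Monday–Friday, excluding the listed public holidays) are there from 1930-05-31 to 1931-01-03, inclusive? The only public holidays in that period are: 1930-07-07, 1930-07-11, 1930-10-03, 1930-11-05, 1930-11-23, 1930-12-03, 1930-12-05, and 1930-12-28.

149

1930-05-31 is a Saturday.
The range spans 218 days (inclusive of both endpoints).
218 = 7 × 31 + 1, so there are 31 full weeks plus 1 extra day.
Each full week contributes 5 weekdays (Mon–Fri): 31 × 5 = 155.
The 1 extra day is Sat — none qualify.
Total: 155 + 0 = 155.
Holidays: 1930-07-07 (Mon); 1930-07-11 (Fri); 1930-10-03 (Fri); 1930-11-05 (Wed); 1930-11-23 (Sun); 1930-12-03 (Wed); 1930-12-05 (Fri); 1930-12-28 (Sun).
6 of the 8 holidays fall on weekdays; the rest are weekends and were already excluded.
Business days: 155 − 6 = 149.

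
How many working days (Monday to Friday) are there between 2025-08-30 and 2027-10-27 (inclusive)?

563 weekdays

2025-08-30 is a Saturday.
The range spans 789 days (inclusive of both endpoints).
789 = 7 × 112 + 5, so there are 112 full weeks plus 5 extra days.
Each full week contributes 5 weekdays (Mon–Fri): 112 × 5 = 560.
The 5 extra days are Saturday, Sunday, Monday, Tuesday, Wednesday — 3 of them qualify.
Total: 560 + 3 = 563.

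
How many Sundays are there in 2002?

January 1, 2002 is a Tuesday.
That's 365 days from start to end, counting both.
365 = 7 × 52 + 1, so there are 52 full weeks plus 1 extra day.
Each full week contributes one Sunday: 52 so far.
The 1 extra day is Tuesday — none qualify.
Total: 52 + 0 = 52.

52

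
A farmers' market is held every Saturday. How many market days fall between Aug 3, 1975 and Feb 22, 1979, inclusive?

185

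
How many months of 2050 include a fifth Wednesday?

4

A month has five Wednesdays exactly when Wednesday falls within its first (length − 28) days.
Jan: 31 days, starts Sat → 5 of Sat, Sun, Mon
Feb: 28 days, starts Tue → 5 of (none)
Mar: 31 days, starts Tue → 5 of Tue, Wed, Thu ✓
Apr: 30 days, starts Fri → 5 of Fri, Sat
May: 31 days, starts Sun → 5 of Sun, Mon, Tue
Jun: 30 days, starts Wed → 5 of Wed, Thu ✓
Jul: 31 days, starts Fri → 5 of Fri, Sat, Sun
Aug: 31 days, starts Mon → 5 of Mon, Tue, Wed ✓
Sep: 30 days, starts Thu → 5 of Thu, Fri
Oct: 31 days, starts Sat → 5 of Sat, Sun, Mon
Nov: 30 days, starts Tue → 5 of Tue, Wed ✓
Dec: 31 days, starts Thu → 5 of Thu, Fri, Sat
Months with five Wednesdays: Mar, Jun, Aug, Nov.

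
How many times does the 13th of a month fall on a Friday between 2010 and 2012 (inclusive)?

5

Friday-the-13ths by year:
2010: Aug
2011: May
2012: Jan, Apr, Jul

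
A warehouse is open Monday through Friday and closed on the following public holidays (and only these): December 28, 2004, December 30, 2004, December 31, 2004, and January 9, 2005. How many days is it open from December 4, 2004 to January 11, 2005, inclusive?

December 4, 2004 is a Saturday.
The range spans 39 days (inclusive of both endpoints).
39 = 7 × 5 + 4, so there are 5 full weeks plus 4 extra days.
Each full week contributes 5 weekdays (Mon–Fri): 5 × 5 = 25.
The 4 extra days are Sat, Sun, Mon, Tue — 2 of them qualify.
Total: 25 + 2 = 27.
Holidays: December 28, 2004 (Tue); December 30, 2004 (Thu); December 31, 2004 (Fri); January 9, 2005 (Sun).
3 of the 4 holidays fall on weekdays; the rest are weekends and were already excluded.
Business days: 27 − 3 = 24.

24 working days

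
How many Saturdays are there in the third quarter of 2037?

Jul 1, 2037 is a Wednesday.
That's 92 days from start to end, counting both.
92 = 7 × 13 + 1, so there are 13 full weeks plus 1 extra day.
Each full week contributes one Saturday: 13 so far.
The 1 extra day is Wed — none qualify.
Total: 13 + 0 = 13.

13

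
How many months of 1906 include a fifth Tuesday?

A month has five Tuesdays exactly when Tuesday falls within its first (length − 28) days.
Jan: 31 days, starts Mon → 5 of Mon, Tue, Wed ✓
Feb: 28 days, starts Thu → 5 of (none)
Mar: 31 days, starts Thu → 5 of Thu, Fri, Sat
Apr: 30 days, starts Sun → 5 of Sun, Mon
May: 31 days, starts Tue → 5 of Tue, Wed, Thu ✓
Jun: 30 days, starts Fri → 5 of Fri, Sat
Jul: 31 days, starts Sun → 5 of Sun, Mon, Tue ✓
Aug: 31 days, starts Wed → 5 of Wed, Thu, Fri
Sep: 30 days, starts Sat → 5 of Sat, Sun
Oct: 31 days, starts Mon → 5 of Mon, Tue, Wed ✓
Nov: 30 days, starts Thu → 5 of Thu, Fri
Dec: 31 days, starts Sat → 5 of Sat, Sun, Mon
Months with five Tuesdays: Jan, May, Jul, Oct.

4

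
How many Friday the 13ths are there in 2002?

2

The 13th falls on a Friday when the month's 13th has weekday Fri.
Jan 13 is Sun; Feb 13 is Wed; Mar 13 is Wed; Apr 13 is Sat; May 13 is Mon; Jun 13 is Thu; Jul 13 is Sat; Aug 13 is Tue; Sep 13 is Fri ✓; Oct 13 is Sun; Nov 13 is Wed; Dec 13 is Fri ✓.
Friday the 13ths: Sep, Dec.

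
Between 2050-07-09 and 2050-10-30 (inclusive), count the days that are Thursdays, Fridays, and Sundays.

2050-07-09 is a Saturday.
From 2050-07-09 to 2050-10-30 is 114 days inclusive.
114 = 7 × 16 + 2, so there are 16 full weeks plus 2 extra days.
Each full week contributes 3 days from the set (Thu, Fri, Sun): 16 × 3 = 48.
The 2 extra days are Sat, Sun — 1 of them qualifies.
Total: 48 + 1 = 49.

49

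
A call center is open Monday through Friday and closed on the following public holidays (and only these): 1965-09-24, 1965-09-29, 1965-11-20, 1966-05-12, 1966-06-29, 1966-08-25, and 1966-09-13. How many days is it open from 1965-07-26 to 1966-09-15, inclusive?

293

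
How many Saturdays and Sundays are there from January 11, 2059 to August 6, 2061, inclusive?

January 11, 2059 is a Saturday.
From January 11, 2059 to August 6, 2061 is 939 days inclusive.
939 = 7 × 134 + 1, so there are 134 full weeks plus 1 extra day.
Each full week contributes 2 weekend days (Sat, Sun): 134 × 2 = 268.
The 1 extra day is Sat — 1 of them qualifies.
Total: 268 + 1 = 269.

269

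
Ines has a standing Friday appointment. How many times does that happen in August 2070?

2070-08-01 is a Friday.
From 2070-08-01 to 2070-08-31 is 31 days inclusive.
31 = 7 × 4 + 3, so there are 4 full weeks plus 3 extra days.
Each full week contributes one Friday: 4 so far.
The 3 extra days are Fri, Sat, Sun — 1 of them qualifies.
Total: 4 + 1 = 5.

5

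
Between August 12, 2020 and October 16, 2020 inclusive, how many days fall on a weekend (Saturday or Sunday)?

18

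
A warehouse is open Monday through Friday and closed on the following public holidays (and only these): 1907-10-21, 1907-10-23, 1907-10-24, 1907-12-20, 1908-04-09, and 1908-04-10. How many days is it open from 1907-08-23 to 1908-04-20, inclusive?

1907-08-23 is a Friday.
The range spans 242 days (inclusive of both endpoints).
242 = 7 × 34 + 4, so there are 34 full weeks plus 4 extra days.
Each full week contributes 5 weekdays (Mon–Fri): 34 × 5 = 170.
The 4 extra days are Friday, Saturday, Sunday, Monday — 2 of them qualify.
Total: 170 + 2 = 172.
Holidays: 1907-10-21 (Mon); 1907-10-23 (Wed); 1907-10-24 (Thu); 1907-12-20 (Fri); 1908-04-09 (Thu); 1908-04-10 (Fri).
All 6 holidays fall on weekdays, so subtract 6.
Business days: 172 − 6 = 166.

166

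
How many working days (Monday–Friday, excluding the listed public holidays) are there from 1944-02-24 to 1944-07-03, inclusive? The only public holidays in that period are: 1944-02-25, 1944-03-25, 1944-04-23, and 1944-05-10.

1944-02-24 is a Thursday.
That's 131 days from start to end, counting both.
131 = 7 × 18 + 5, so there are 18 full weeks plus 5 extra days.
Each full week contributes 5 weekdays (Mon–Fri): 18 × 5 = 90.
The 5 extra days are Thu, Fri, Sat, Sun, Mon — 3 of them qualify.
Total: 90 + 3 = 93.
Holidays: 1944-02-25 (Fri); 1944-03-25 (Sat); 1944-04-23 (Sun); 1944-05-10 (Wed).
2 of the 4 holidays fall on weekdays; the rest are weekends and were already excluded.
Business days: 93 − 2 = 91.

91 working days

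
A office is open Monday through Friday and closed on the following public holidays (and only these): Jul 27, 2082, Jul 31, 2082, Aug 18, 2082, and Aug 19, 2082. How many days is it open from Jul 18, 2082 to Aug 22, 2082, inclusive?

21

Jul 18, 2082 is a Saturday.
From Jul 18, 2082 to Aug 22, 2082 is 36 days inclusive.
36 = 7 × 5 + 1, so there are 5 full weeks plus 1 extra day.
Each full week contributes 5 weekdays (Mon–Fri): 5 × 5 = 25.
The 1 extra day is Saturday — none qualify.
Total: 25 + 0 = 25.
Holidays: Jul 27, 2082 (Mon); Jul 31, 2082 (Fri); Aug 18, 2082 (Tue); Aug 19, 2082 (Wed).
All 4 holidays fall on weekdays, so subtract 4.
Business days: 25 − 4 = 21.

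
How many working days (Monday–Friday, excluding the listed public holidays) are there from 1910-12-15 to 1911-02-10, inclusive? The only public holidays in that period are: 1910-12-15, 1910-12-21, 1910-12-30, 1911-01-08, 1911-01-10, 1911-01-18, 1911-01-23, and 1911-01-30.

1910-12-15 is a Thursday.
That's 58 days from start to end, counting both.
58 = 7 × 8 + 2, so there are 8 full weeks plus 2 extra days.
Each full week contributes 5 weekdays (Mon–Fri): 8 × 5 = 40.
The 2 extra days are Thursday, Friday — 2 of them qualify.
Total: 40 + 2 = 42.
Holidays: 1910-12-15 (Thu); 1910-12-21 (Wed); 1910-12-30 (Fri); 1911-01-08 (Sun); 1911-01-10 (Tue); 1911-01-18 (Wed); 1911-01-23 (Mon); 1911-01-30 (Mon).
7 of the 8 holidays fall on weekdays; the rest are weekends and were already excluded.
Business days: 42 − 7 = 35.

35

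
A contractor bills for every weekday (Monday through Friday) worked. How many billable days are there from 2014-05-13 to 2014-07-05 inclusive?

2014-05-13 is a Tuesday.
From 2014-05-13 to 2014-07-05 is 54 days inclusive.
54 = 7 × 7 + 5, so there are 7 full weeks plus 5 extra days.
Each full week contributes 5 weekdays (Mon–Fri): 7 × 5 = 35.
The 5 extra days are Tue, Wed, Thu, Fri, Sat — 4 of them qualify.
Total: 35 + 4 = 39.

39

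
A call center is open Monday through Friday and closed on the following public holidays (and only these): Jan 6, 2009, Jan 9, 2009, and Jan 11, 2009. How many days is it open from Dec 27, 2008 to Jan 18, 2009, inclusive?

13 business days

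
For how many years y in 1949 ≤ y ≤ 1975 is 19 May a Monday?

4

Day of week of May 19 in each year:
1949: Thu, 1950: Fri, 1951: Sat, 1952: Mon ✓, 1953: Tue, 1954: Wed, 1955: Thu, 1956: Sat, 1957: Sun, 1958: Mon ✓, 1959: Tue, 1960: Thu, 1961: Fri, 1962: Sat, 1963: Sun, 1964: Tue, 1965: Wed, 1966: Thu, 1967: Fri, 1968: Sun, 1969: Mon ✓, 1970: Tue, 1971: Wed, 1972: Fri, 1973: Sat, 1974: Sun, 1975: Mon ✓
Mondays: 1952, 1958, 1969, 1975.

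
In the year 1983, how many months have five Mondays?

A month has five Mondays exactly when Monday falls within its first (length − 28) days.
Jan: 31 days, starts Sat → 5 of Sat, Sun, Mon ✓
Feb: 28 days, starts Tue → 5 of (none)
Mar: 31 days, starts Tue → 5 of Tue, Wed, Thu
Apr: 30 days, starts Fri → 5 of Fri, Sat
May: 31 days, starts Sun → 5 of Sun, Mon, Tue ✓
Jun: 30 days, starts Wed → 5 of Wed, Thu
Jul: 31 days, starts Fri → 5 of Fri, Sat, Sun
Aug: 31 days, starts Mon → 5 of Mon, Tue, Wed ✓
Sep: 30 days, starts Thu → 5 of Thu, Fri
Oct: 31 days, starts Sat → 5 of Sat, Sun, Mon ✓
Nov: 30 days, starts Tue → 5 of Tue, Wed
Dec: 31 days, starts Thu → 5 of Thu, Fri, Sat
Months with five Mondays: Jan, May, Aug, Oct.

4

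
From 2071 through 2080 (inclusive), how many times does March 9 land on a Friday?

1

Day of week of March 9 in each year:
2071: Mon, 2072: Wed, 2073: Thu, 2074: Fri ✓, 2075: Sat, 2076: Mon, 2077: Tue, 2078: Wed, 2079: Thu, 2080: Sat
Fridays: 2074.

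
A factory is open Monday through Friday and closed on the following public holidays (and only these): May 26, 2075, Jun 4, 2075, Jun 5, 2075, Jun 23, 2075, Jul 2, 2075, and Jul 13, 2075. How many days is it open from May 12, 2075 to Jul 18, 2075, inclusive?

May 12, 2075 is a Sunday.
The range spans 68 days (inclusive of both endpoints).
68 = 7 × 9 + 5, so there are 9 full weeks plus 5 extra days.
Each full week contributes 5 weekdays (Mon–Fri): 9 × 5 = 45.
The 5 extra days are Sun, Mon, Tue, Wed, Thu — 4 of them qualify.
Total: 45 + 4 = 49.
Holidays: May 26, 2075 (Sun); Jun 4, 2075 (Tue); Jun 5, 2075 (Wed); Jun 23, 2075 (Sun); Jul 2, 2075 (Tue); Jul 13, 2075 (Sat).
3 of the 6 holidays fall on weekdays; the rest are weekends and were already excluded.
Business days: 49 − 3 = 46.

46 working days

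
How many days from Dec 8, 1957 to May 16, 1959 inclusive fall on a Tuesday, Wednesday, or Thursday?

Dec 8, 1957 is a Sunday.
That's 525 days from start to end, counting both.
525 = 7 × 75, so the span is exactly 75 full weeks.
Each full week contributes 3 days from the set (Tue, Wed, Thu): 75 × 3 = 225.
Total: 225.

225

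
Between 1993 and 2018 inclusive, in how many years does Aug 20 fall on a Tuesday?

3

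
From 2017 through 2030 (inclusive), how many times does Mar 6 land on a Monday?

3

Day of week of March 6 in each year:
2017: Mon ✓, 2018: Tue, 2019: Wed, 2020: Fri, 2021: Sat, 2022: Sun, 2023: Mon ✓, 2024: Wed, 2025: Thu, 2026: Fri, 2027: Sat, 2028: Mon ✓, 2029: Tue, 2030: Wed
Mondays: 2017, 2023, 2028.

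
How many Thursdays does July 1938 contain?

4

1 July 1938 is a Friday.
The range spans 31 days (inclusive of both endpoints).
31 = 7 × 4 + 3, so there are 4 full weeks plus 3 extra days.
Each full week contributes one Thursday: 4 so far.
The 3 extra days are Fri, Sat, Sun — none qualify.
Total: 4 + 0 = 4.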